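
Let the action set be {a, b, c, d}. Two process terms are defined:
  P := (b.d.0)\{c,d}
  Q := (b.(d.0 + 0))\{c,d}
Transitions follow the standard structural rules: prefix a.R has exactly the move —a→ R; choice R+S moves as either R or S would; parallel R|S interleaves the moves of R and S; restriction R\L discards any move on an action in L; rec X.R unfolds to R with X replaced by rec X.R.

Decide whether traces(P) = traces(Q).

trace-equivalent

P's transition system — 2 states:
  m0 = (b.d.0)\{c,d} → ··b··> m1
  m1 = (d.0)\{c,d} → (no moves)
Q's transition system — 2 states:
  n0 = (b.(d.0 + 0))\{c,d} → ··b··> n1
  n1 = (d.0 + 0)\{c,d} → (no moves)
Coarsest stable partition (strong bisimilarity classes):
  B0 = {m0, n0}
  B1 = {m1, n1}
m0 ∈ B0, n0 ∈ B0 → same block
Bisimilar ⇒ trace-equivalent.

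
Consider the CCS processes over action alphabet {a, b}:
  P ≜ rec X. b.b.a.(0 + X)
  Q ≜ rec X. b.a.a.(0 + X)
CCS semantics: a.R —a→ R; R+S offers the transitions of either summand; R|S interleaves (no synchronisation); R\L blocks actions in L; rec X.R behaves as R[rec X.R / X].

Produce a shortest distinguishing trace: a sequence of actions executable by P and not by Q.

bb

Reachable graph of P (4 states):
  u0 = rec X. b.b.a.(0 + X) → =b=> u1
  u1 = b.a.(0 + (rec X. b.b.a.(0 + X))) → =b=> u2
  u2 = a.(0 + (rec X. b.b.a.(0 + X))) → =a=> u3
  u3 = 0 + (rec X. b.b.a.(0 + X)) → =b=> u1
Reachable graph of Q (4 states):
  v0 = rec X. b.a.a.(0 + X) → =b=> v1
  v1 = a.a.(0 + (rec X. b.a.a.(0 + X))) → =a=> v2
  v2 = a.(0 + (rec X. b.a.a.(0 + X))) → =a=> v3
  v3 = 0 + (rec X. b.a.a.(0 + X)) → =b=> v1
Run σ = ⟨bb⟩ on P: start {u0}
  after b @ step 1: {u1}
  after b @ step 2: {u2}
  P completes σ.
Run σ = ⟨bb⟩ on Q: start {v0}
  after b @ step 1: {v1}
  after b @ step 2: ∅ (Q stuck)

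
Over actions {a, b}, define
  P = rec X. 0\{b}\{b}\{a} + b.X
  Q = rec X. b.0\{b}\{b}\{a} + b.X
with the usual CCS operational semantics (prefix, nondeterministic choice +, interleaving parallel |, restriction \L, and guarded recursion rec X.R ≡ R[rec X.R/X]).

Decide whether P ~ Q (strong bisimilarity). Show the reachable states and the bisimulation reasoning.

P's transition system — 1 states:
  m0 = rec X. 0\{b}\{b}\{a} + b.X ⊢ ··b··> m0
Q's transition system — 2 states:
  n0 = rec X. b.0\{b}\{b}\{a} + b.X ⊢ ··b··> n0, ··b··> n1
  n1 = 0\{b}\{b}\{a} ⊢ (no moves)
Coarsest stable partition (strong bisimilarity classes):
  B0 = {m0}
  B1 = {n0}
  B2 = {n1}
m0 ∈ B0, n0 ∈ B1 → different blocks

not bisimilar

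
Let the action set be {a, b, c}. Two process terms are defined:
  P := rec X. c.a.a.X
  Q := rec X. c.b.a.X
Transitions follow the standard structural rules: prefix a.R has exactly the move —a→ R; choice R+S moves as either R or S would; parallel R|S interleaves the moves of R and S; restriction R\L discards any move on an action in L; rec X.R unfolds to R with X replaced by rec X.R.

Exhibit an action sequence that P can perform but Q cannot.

ca

LTS(P): 3 reachable states
  p0 = rec X. c.a.a.X → —c→ p1
  p1 = a.a.(rec X. c.a.a.X) → —a→ p2
  p2 = a.(rec X. c.a.a.X) → —a→ p0
LTS(Q): 3 reachable states
  q0 = rec X. c.b.a.X → —c→ q1
  q1 = b.a.(rec X. c.b.a.X) → —b→ q2
  q2 = a.(rec X. c.b.a.X) → —a→ q0
Run σ = ⟨ca⟩ on P: start {p0}
  [1] c ⇒ {p1}
  [2] a ⇒ {p2}
  ✓ P
Run σ = ⟨ca⟩ on Q: start {q0}
  [1] c ⇒ {q1}
  [2] a ⇒ no successor for Q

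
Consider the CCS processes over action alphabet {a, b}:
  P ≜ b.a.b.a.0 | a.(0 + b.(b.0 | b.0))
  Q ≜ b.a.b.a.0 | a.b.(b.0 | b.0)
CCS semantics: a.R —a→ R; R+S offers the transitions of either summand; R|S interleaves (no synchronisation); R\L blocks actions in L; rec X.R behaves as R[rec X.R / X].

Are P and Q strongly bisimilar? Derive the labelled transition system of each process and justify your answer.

Reachable graph of P (30 states):
  s0 = b.a.b.a.0 | a.(0 + b.(b.0 | b.0)) :: -a-> s1, -b-> s2
  s1 = b.a.b.a.0 | (0 + b.(b.0 | b.0)) :: -b-> s3, -b-> s4
  s2 = a.b.a.0 | a.(0 + b.(b.0 | b.0)) :: -a-> s3, -a-> s5
  s3 = a.b.a.0 | (0 + b.(b.0 | b.0)) :: -a-> s6, -b-> s7
  s4 = b.a.b.a.0 | (b.0 | b.0) :: -b-> s7, -b-> s8, -b-> s9
  s5 = b.a.0 | a.(0 + b.(b.0 | b.0)) :: -a-> s6, -b-> s10
  s6 = b.a.0 | (0 + b.(b.0 | b.0)) :: -b-> s11, -b-> s12
  s7 = a.b.a.0 | (b.0 | b.0) :: -a-> s12, -b-> s13, -b-> s14
  s8 = b.a.b.a.0 | (0 | b.0) :: -b-> s13, -b-> s15
  s9 = b.a.b.a.0 | (b.0 | 0) :: -b-> s14, -b-> s15
  s10 = a.0 | a.(0 + b.(b.0 | b.0)) :: -a-> s11, -a-> s16
  s11 = a.0 | (0 + b.(b.0 | b.0)) :: -a-> s17, -b-> s18
  s12 = b.a.0 | (b.0 | b.0) :: -b-> s18, -b-> s19, -b-> s20
  s13 = a.b.a.0 | (0 | b.0) :: -a-> s19, -b-> s21
  s14 = a.b.a.0 | (b.0 | 0) :: -a-> s20, -b-> s21
  s15 = b.a.b.a.0 | (0 | 0) :: -b-> s21
  s16 = 0 | a.(0 + b.(b.0 | b.0)) :: -a-> s17
  s17 = 0 | (0 + b.(b.0 | b.0)) :: -b-> s22
  s18 = a.0 | (b.0 | b.0) :: -a-> s22, -b-> s23, -b-> s24
  s19 = b.a.0 | (0 | b.0) :: -b-> s23, -b-> s25
  s20 = b.a.0 | (b.0 | 0) :: -b-> s24, -b-> s25
  s21 = a.b.a.0 | (0 | 0) :: -a-> s25
  s22 = 0 | (b.0 | b.0) :: -b-> s26, -b-> s27
  s23 = a.0 | (0 | b.0) :: -a-> s26, -b-> s28
  s24 = a.0 | (b.0 | 0) :: -a-> s27, -b-> s28
  s25 = b.a.0 | (0 | 0) :: -b-> s28
  s26 = 0 | (0 | b.0) :: -b-> s29
  s27 = 0 | (b.0 | 0) :: -b-> s29
  s28 = a.0 | (0 | 0) :: -a-> s29
  s29 = 0 | (0 | 0) :: ·
Reachable graph of Q (30 states):
  t0 = b.a.b.a.0 | a.b.(b.0 | b.0) :: -a-> t1, -b-> t2
  t1 = b.a.b.a.0 | b.(b.0 | b.0) :: -b-> t3, -b-> t4
  t2 = a.b.a.0 | a.b.(b.0 | b.0) :: -a-> t3, -a-> t5
  t3 = a.b.a.0 | b.(b.0 | b.0) :: -a-> t6, -b-> t7
  t4 = b.a.b.a.0 | (b.0 | b.0) :: -b-> t7, -b-> t8, -b-> t9
  t5 = b.a.0 | a.b.(b.0 | b.0) :: -a-> t6, -b-> t10
  t6 = b.a.0 | b.(b.0 | b.0) :: -b-> t11, -b-> t12
  t7 = a.b.a.0 | (b.0 | b.0) :: -a-> t12, -b-> t13, -b-> t14
  t8 = b.a.b.a.0 | (0 | b.0) :: -b-> t13, -b-> t15
  t9 = b.a.b.a.0 | (b.0 | 0) :: -b-> t14, -b-> t15
  t10 = a.0 | a.b.(b.0 | b.0) :: -a-> t11, -a-> t16
  t11 = a.0 | b.(b.0 | b.0) :: -a-> t17, -b-> t18
  t12 = b.a.0 | (b.0 | b.0) :: -b-> t18, -b-> t19, -b-> t20
  t13 = a.b.a.0 | (0 | b.0) :: -a-> t19, -b-> t21
  t14 = a.b.a.0 | (b.0 | 0) :: -a-> t20, -b-> t21
  t15 = b.a.b.a.0 | (0 | 0) :: -b-> t21
  t16 = 0 | a.b.(b.0 | b.0) :: -a-> t17
  t17 = 0 | b.(b.0 | b.0) :: -b-> t22
  t18 = a.0 | (b.0 | b.0) :: -a-> t22, -b-> t23, -b-> t24
  t19 = b.a.0 | (0 | b.0) :: -b-> t23, -b-> t25
  t20 = b.a.0 | (b.0 | 0) :: -b-> t24, -b-> t25
  t21 = a.b.a.0 | (0 | 0) :: -a-> t25
  t22 = 0 | (b.0 | b.0) :: -b-> t26, -b-> t27
  t23 = a.0 | (0 | b.0) :: -a-> t26, -b-> t28
  t24 = a.0 | (b.0 | 0) :: -a-> t27, -b-> t28
  t25 = b.a.0 | (0 | 0) :: -b-> t28
  t26 = 0 | (0 | b.0) :: -b-> t29
  t27 = 0 | (b.0 | 0) :: -b-> t29
  t28 = a.0 | (0 | 0) :: -a-> t29
  t29 = 0 | (0 | 0) :: ·
Partition-refinement fixed point:
  B0 = {s0, t0}
  B1 = {s1, t1}
  B2 = {s4, t4}
  B3 = {s8, s9, t8, t9}
  B4 = {s13, s14, t13, t14}
  B5 = {s19, s20, t19, t20}
  B6 = {s23, s24, t23, t24}
  B7 = {s26, s27, t26, t27}
  B8 = {s29, t29}
  B9 = {s28, t28}
  B10 = {s25, t25}
  B11 = {s21, t21}
  B12 = {s15, t15}
  B13 = {s7, t7}
  B14 = {s12, t12}
  B15 = {s18, t18}
  B16 = {s22, t22}
  B17 = {s3, t3}
  B18 = {s6, t6}
  B19 = {s11, t11}
  B20 = {s17, t17}
  B21 = {s2, t2}
  B22 = {s5, t5}
  B23 = {s10, t10}
  B24 = {s16, t16}
s0 ∈ B0, t0 ∈ B0 → same block

YES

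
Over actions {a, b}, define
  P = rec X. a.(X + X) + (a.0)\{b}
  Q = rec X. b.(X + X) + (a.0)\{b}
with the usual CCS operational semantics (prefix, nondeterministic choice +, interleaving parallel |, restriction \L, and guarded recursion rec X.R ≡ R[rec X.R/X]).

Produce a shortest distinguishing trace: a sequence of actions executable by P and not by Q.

P's transition system — 3 states:
  u0 = rec X. a.(X + X) + (a.0)\{b} has moves =a=> u1, =a=> u2
  u1 = (rec X. a.(X + X) + (a.0)\{b}) + (rec X. a.(X + X) + (a.0)\{b}) has moves =a=> u1, =a=> u2
  u2 = 0\{b} has moves deadlocked
Q's transition system — 3 states:
  v0 = rec X. b.(X + X) + (a.0)\{b} has moves =a=> v1, =b=> v2
  v1 = 0\{b} has moves deadlocked
  v2 = (rec X. b.(X + X) + (a.0)\{b}) + (rec X. b.(X + X) + (a.0)\{b}) has moves =a=> v1, =b=> v2
Executing aa from P (initial set {u0}):
  after a @ step 1: {u1, u2}
  after a @ step 2: {u1, u2}
  P completes σ.
Executing aa from Q (initial set {v0}):
  after a @ step 1: {v1}
  after a @ step 2: no successor for Q

aa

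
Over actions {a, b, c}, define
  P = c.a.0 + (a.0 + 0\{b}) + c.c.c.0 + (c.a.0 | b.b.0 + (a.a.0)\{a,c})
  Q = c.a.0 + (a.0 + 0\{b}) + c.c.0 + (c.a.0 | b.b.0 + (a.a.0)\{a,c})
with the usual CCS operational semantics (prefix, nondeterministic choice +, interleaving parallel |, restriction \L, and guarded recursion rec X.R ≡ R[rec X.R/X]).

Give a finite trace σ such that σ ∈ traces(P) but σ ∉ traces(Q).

LTS(P): 13 reachable states
  m0 = c.a.0 + (a.0 + 0\{b}) + c.c.c.0 + (c.a.0 | b.b.0 + (a.a.0)\{a,c}) | =a=> m1, =b=> m2, =c=> m3, =c=> m4, =c=> m5
  m1 = 0 | ∅
  m2 = c.a.0 | b.0 | =b=> m6, =c=> m7
  m3 = a.0 | =a=> m1
  m4 = a.0 | b.b.0 | =a=> m8, =b=> m7
  m5 = c.c.0 | =c=> m9
  m6 = c.a.0 | 0 | =c=> m10
  m7 = a.0 | b.0 | =a=> m11, =b=> m10
  m8 = 0 | b.b.0 | =b=> m11
  m9 = c.0 | =c=> m1
  m10 = a.0 | 0 | =a=> m12
  m11 = 0 | b.0 | =b=> m12
  m12 = 0 | 0 | ∅
LTS(Q): 12 reachable states
  n0 = c.a.0 + (a.0 + 0\{b}) + c.c.0 + (c.a.0 | b.b.0 + (a.a.0)\{a,c}) | =a=> n1, =b=> n2, =c=> n3, =c=> n4, =c=> n5
  n1 = 0 | ∅
  n2 = c.a.0 | b.0 | =b=> n6, =c=> n7
  n3 = a.0 | =a=> n1
  n4 = a.0 | b.b.0 | =a=> n8, =b=> n7
  n5 = c.0 | =c=> n1
  n6 = c.a.0 | 0 | =c=> n9
  n7 = a.0 | b.0 | =a=> n10, =b=> n9
  n8 = 0 | b.b.0 | =b=> n10
  n9 = a.0 | 0 | =a=> n11
  n10 = 0 | b.0 | =b=> n11
  n11 = 0 | 0 | ∅
Run σ = ⟨ccc⟩ on P: start {m0}
  after c @ step 1: {m3, m4, m5}
  after c @ step 2: {m9}
  after c @ step 3: {m1}
  — P admits the full trace.
Run σ = ⟨ccc⟩ on Q: start {n0}
  after c @ step 1: {n3, n4, n5}
  after c @ step 2: {n1}
  after c @ step 3: no successor for Q

ccc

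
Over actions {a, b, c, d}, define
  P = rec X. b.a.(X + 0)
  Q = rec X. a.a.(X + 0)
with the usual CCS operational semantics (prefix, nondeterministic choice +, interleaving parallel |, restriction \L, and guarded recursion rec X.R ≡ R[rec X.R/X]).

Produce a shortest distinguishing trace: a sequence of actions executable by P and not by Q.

b

Reachable graph of P (3 states):
  s0 = rec X. b.a.(X + 0) :: —b→ s1
  s1 = a.((rec X. b.a.(X + 0)) + 0) :: —a→ s2
  s2 = (rec X. b.a.(X + 0)) + 0 :: —b→ s1
Reachable graph of Q (3 states):
  t0 = rec X. a.a.(X + 0) :: —a→ t1
  t1 = a.((rec X. a.a.(X + 0)) + 0) :: —a→ t2
  t2 = (rec X. a.a.(X + 0)) + 0 :: —a→ t1
Run σ = ⟨b⟩ on P: start {s0}
  after b @ step 1: {s1}
  — P admits the full trace.
Run σ = ⟨b⟩ on Q: start {t0}
  after b @ step 1: ∅ (Q stuck)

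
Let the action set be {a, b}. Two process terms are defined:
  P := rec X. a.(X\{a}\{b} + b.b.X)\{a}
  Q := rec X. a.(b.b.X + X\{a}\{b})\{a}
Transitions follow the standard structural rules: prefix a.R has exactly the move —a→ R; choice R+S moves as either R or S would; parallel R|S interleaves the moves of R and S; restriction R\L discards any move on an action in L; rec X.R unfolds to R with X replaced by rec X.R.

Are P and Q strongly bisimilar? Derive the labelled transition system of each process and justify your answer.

P's transition system — 4 states:
  p0 = rec X. a.(X\{a}\{b} + b.b.X)\{a} has moves =a=> p1
  p1 = ((rec X. a.(X\{a}\{b} + b.b.X)\{a})\{a}\{b} + b.b.(rec X. a.(X\{a}\{b} + b.b.X)\{a}))\{a} has moves =b=> p2
  p2 = (b.(rec X. a.(X\{a}\{b} + b.b.X)\{a}))\{a} has moves =b=> p3
  p3 = (rec X. a.(X\{a}\{b} + b.b.X)\{a})\{a} has moves stopped
Q's transition system — 4 states:
  q0 = rec X. a.(b.b.X + X\{a}\{b})\{a} has moves =a=> q1
  q1 = (b.b.(rec X. a.(b.b.X + X\{a}\{b})\{a}) + (rec X. a.(b.b.X + X\{a}\{b})\{a})\{a}\{b})\{a} has moves =b=> q2
  q2 = (b.(rec X. a.(b.b.X + X\{a}\{b})\{a}))\{a} has moves =b=> q3
  q3 = (rec X. a.(b.b.X + X\{a}\{b})\{a})\{a} has moves stopped
Coarsest stable partition (strong bisimilarity classes):
  B0 = {p0, q0}
  B1 = {p1, q1}
  B2 = {p2, q2}
  B3 = {p3, q3}
p0 ∈ B0, q0 ∈ B0 → same block

YES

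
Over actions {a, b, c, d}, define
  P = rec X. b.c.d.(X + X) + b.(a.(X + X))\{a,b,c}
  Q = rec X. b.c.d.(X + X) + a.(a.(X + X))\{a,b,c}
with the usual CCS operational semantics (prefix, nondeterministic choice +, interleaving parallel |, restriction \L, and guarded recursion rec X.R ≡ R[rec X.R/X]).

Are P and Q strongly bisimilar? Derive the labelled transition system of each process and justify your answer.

Reachable graph of P (5 states):
  s0 = rec X. b.c.d.(X + X) + b.(a.(X + X))\{a,b,c} → --b--▸ s1, --b--▸ s2
  s1 = (a.((rec X. b.c.d.(X + X) + b.(a.(X + X))\{a,b,c}) + (rec X. b.c.d.(X + X) + b.(a.(X + X))\{a,b,c})))\{a,b,c} → deadlocked
  s2 = c.d.((rec X. b.c.d.(X + X) + b.(a.(X + X))\{a,b,c}) + (rec X. b.c.d.(X + X) + b.(a.(X + X))\{a,b,c})) → --c--▸ s3
  s3 = d.((rec X. b.c.d.(X + X) + b.(a.(X + X))\{a,b,c}) + (rec X. b.c.d.(X + X) + b.(a.(X + X))\{a,b,c})) → --d--▸ s4
  s4 = (rec X. b.c.d.(X + X) + b.(a.(X + X))\{a,b,c}) + (rec X. b.c.d.(X + X) + b.(a.(X + X))\{a,b,c}) → --b--▸ s1, --b--▸ s2
Reachable graph of Q (5 states):
  t0 = rec X. b.c.d.(X + X) + a.(a.(X + X))\{a,b,c} → --a--▸ t1, --b--▸ t2
  t1 = (a.((rec X. b.c.d.(X + X) + a.(a.(X + X))\{a,b,c}) + (rec X. b.c.d.(X + X) + a.(a.(X + X))\{a,b,c})))\{a,b,c} → deadlocked
  t2 = c.d.((rec X. b.c.d.(X + X) + a.(a.(X + X))\{a,b,c}) + (rec X. b.c.d.(X + X) + a.(a.(X + X))\{a,b,c})) → --c--▸ t3
  t3 = d.((rec X. b.c.d.(X + X) + a.(a.(X + X))\{a,b,c}) + (rec X. b.c.d.(X + X) + a.(a.(X + X))\{a,b,c})) → --d--▸ t4
  t4 = (rec X. b.c.d.(X + X) + a.(a.(X + X))\{a,b,c}) + (rec X. b.c.d.(X + X) + a.(a.(X + X))\{a,b,c}) → --a--▸ t1, --b--▸ t2
Bisimilarity quotient blocks:
  B0 = {s0, s4}
  B1 = {s2}
  B2 = {s3}
  B3 = {s1, t1}
  B4 = {t0, t4}
  B5 = {t2}
  B6 = {t3}
s0 ∈ B0, t0 ∈ B4 → different blocks

not bisimilar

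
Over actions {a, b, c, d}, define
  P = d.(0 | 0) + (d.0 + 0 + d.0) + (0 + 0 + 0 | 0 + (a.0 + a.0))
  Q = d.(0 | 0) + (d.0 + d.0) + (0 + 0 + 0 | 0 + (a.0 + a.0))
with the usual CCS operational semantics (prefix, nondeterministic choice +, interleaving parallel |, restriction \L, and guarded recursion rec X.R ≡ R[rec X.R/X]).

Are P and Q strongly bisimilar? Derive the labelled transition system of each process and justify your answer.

P ~ Q

Reachable graph of P (3 states):
  p0 = d.(0 | 0) + (d.0 + 0 + d.0) + (0 + 0 + 0 | 0 + (a.0 + a.0)) :: =a=> p1, =d=> p1, =d=> p2
  p1 = 0 :: stopped
  p2 = 0 | 0 :: stopped
Reachable graph of Q (3 states):
  q0 = d.(0 | 0) + (d.0 + d.0) + (0 + 0 + 0 | 0 + (a.0 + a.0)) :: =a=> q1, =d=> q1, =d=> q2
  q1 = 0 :: stopped
  q2 = 0 | 0 :: stopped
Bisimilarity quotient blocks:
  B0 = {p0, q0}
  B1 = {p1, p2, q1, q2}
p0 ∈ B0, q0 ∈ B0 → same block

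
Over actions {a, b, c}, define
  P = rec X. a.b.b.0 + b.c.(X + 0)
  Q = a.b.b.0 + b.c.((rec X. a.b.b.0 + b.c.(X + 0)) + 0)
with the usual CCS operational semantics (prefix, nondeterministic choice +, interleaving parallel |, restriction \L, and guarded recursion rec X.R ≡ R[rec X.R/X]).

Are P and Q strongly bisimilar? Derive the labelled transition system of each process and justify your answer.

P's transition system — 6 states:
  s0 = rec X. a.b.b.0 + b.c.(X + 0) has moves =a=> s1, =b=> s2
  s1 = b.b.0 has moves =b=> s3
  s2 = c.((rec X. a.b.b.0 + b.c.(X + 0)) + 0) has moves =c=> s4
  s3 = b.0 has moves =b=> s5
  s4 = (rec X. a.b.b.0 + b.c.(X + 0)) + 0 has moves =a=> s1, =b=> s2
  s5 = 0 has moves ∅
Q's transition system — 6 states:
  t0 = a.b.b.0 + b.c.((rec X. a.b.b.0 + b.c.(X + 0)) + 0) has moves =a=> t1, =b=> t2
  t1 = b.b.0 has moves =b=> t3
  t2 = c.((rec X. a.b.b.0 + b.c.(X + 0)) + 0) has moves =c=> t4
  t3 = b.0 has moves =b=> t5
  t4 = (rec X. a.b.b.0 + b.c.(X + 0)) + 0 has moves =a=> t1, =b=> t2
  t5 = 0 has moves ∅
Bisimilarity quotient blocks:
  B0 = {s0, s4, t0, t4}
  B1 = {s1, t1}
  B2 = {s3, t3}
  B3 = {s5, t5}
  B4 = {s2, t2}
s0 ∈ B0, t0 ∈ B0 → same block

bisimilar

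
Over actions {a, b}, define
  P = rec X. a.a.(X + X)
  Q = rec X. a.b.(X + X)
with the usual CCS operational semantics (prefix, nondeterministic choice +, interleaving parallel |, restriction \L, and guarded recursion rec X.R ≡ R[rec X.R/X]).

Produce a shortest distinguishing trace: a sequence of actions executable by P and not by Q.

aa

Reachable graph of P (3 states):
  s0 = rec X. a.a.(X + X) | -a-> s1
  s1 = a.((rec X. a.a.(X + X)) + (rec X. a.a.(X + X))) | -a-> s2
  s2 = (rec X. a.a.(X + X)) + (rec X. a.a.(X + X)) | -a-> s1
Reachable graph of Q (3 states):
  t0 = rec X. a.b.(X + X) | -a-> t1
  t1 = b.((rec X. a.b.(X + X)) + (rec X. a.b.(X + X))) | -b-> t2
  t2 = (rec X. a.b.(X + X)) + (rec X. a.b.(X + X)) | -a-> t1
Trace ⟨aa⟩ through P, begin at {s0}:
  [1] a ⇒ {s1}
  [2] a ⇒ {s2}
  — P admits the full trace.
Trace ⟨aa⟩ through Q, begin at {t0}:
  [1] a ⇒ {t1}
  [2] a ⇒ no successor for Q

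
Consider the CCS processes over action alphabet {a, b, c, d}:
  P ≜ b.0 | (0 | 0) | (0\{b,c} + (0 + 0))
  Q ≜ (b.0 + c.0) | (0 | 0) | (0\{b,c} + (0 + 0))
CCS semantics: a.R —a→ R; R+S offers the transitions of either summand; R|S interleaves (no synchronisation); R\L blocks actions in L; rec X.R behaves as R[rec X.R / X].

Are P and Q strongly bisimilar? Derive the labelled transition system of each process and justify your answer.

P's transition system — 2 states:
  p0 = b.0 | (0 | 0) | (0\{b,c} + (0 + 0)) :: --b--▸ p1
  p1 = 0 | (0 | 0) | (0\{b,c} + (0 + 0)) :: deadlocked
Q's transition system — 2 states:
  q0 = (b.0 + c.0) | (0 | 0) | (0\{b,c} + (0 + 0)) :: --b--▸ q1, --c--▸ q1
  q1 = 0 | (0 | 0) | (0\{b,c} + (0 + 0)) :: deadlocked
Partition-refinement fixed point:
  B0 = {p0}
  B1 = {p1, q1}
  B2 = {q0}
p0 ∈ B0, q0 ∈ B2 → different blocks

not bisimilar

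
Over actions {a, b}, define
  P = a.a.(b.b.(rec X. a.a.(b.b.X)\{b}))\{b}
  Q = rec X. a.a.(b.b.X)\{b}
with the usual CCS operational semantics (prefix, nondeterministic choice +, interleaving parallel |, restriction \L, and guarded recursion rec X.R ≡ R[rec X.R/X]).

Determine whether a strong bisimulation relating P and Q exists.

P's transition system — 3 states:
  m0 = a.a.(b.b.(rec X. a.a.(b.b.X)\{b}))\{b} ⊢ —a→ m1
  m1 = a.(b.b.(rec X. a.a.(b.b.X)\{b}))\{b} ⊢ —a→ m2
  m2 = (b.b.(rec X. a.a.(b.b.X)\{b}))\{b} ⊢ ∅
Q's transition system — 3 states:
  n0 = rec X. a.a.(b.b.X)\{b} ⊢ —a→ n1
  n1 = a.(b.b.(rec X. a.a.(b.b.X)\{b}))\{b} ⊢ —a→ n2
  n2 = (b.b.(rec X. a.a.(b.b.X)\{b}))\{b} ⊢ ∅
Partition-refinement fixed point:
  B0 = {m0, n0}
  B1 = {m1, n1}
  B2 = {m2, n2}
m0 ∈ B0, n0 ∈ B0 → same block

P ~ Q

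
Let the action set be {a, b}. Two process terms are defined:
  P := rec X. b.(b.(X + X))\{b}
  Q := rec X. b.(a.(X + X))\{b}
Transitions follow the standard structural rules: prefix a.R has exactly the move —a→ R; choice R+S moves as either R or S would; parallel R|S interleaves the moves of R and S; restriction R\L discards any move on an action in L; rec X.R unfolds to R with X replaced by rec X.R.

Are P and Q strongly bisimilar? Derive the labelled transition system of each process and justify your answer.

P's transition system — 2 states:
  p0 = rec X. b.(b.(X + X))\{b} :: =b=> p1
  p1 = (b.((rec X. b.(b.(X + X))\{b}) + (rec X. b.(b.(X + X))\{b})))\{b} :: ∅
Q's transition system — 3 states:
  q0 = rec X. b.(a.(X + X))\{b} :: =b=> q1
  q1 = (a.((rec X. b.(a.(X + X))\{b}) + (rec X. b.(a.(X + X))\{b})))\{b} :: =a=> q2
  q2 = ((rec X. b.(a.(X + X))\{b}) + (rec X. b.(a.(X + X))\{b}))\{b} :: ∅
Coarsest stable partition (strong bisimilarity classes):
  B0 = {p0}
  B1 = {p1, q2}
  B2 = {q0}
  B3 = {q1}
p0 ∈ B0, q0 ∈ B2 → different blocks

not bisimilar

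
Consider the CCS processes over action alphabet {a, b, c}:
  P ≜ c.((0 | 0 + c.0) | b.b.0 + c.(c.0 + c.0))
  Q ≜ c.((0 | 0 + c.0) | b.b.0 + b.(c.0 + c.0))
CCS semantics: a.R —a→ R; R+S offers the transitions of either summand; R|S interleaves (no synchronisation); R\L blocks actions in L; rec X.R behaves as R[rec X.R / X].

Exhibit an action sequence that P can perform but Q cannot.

P's transition system — 9 states:
  p0 = c.((0 | 0 + c.0) | b.b.0 + c.(c.0 + c.0)) ⊢ --c--▸ p1
  p1 = (0 | 0 + c.0) | b.b.0 + c.(c.0 + c.0) ⊢ --b--▸ p2, --c--▸ p3, --c--▸ p4
  p2 = (0 | 0 + c.0) | b.0 ⊢ --b--▸ p5, --c--▸ p6
  p3 = 0 | b.b.0 ⊢ --b--▸ p6
  p4 = c.0 + c.0 ⊢ --c--▸ p7
  p5 = (0 | 0 + c.0) | 0 ⊢ --c--▸ p8
  p6 = 0 | b.0 ⊢ --b--▸ p8
  p7 = 0 ⊢ (no moves)
  p8 = 0 | 0 ⊢ (no moves)
Q's transition system — 9 states:
  q0 = c.((0 | 0 + c.0) | b.b.0 + b.(c.0 + c.0)) ⊢ --c--▸ q1
  q1 = (0 | 0 + c.0) | b.b.0 + b.(c.0 + c.0) ⊢ --b--▸ q2, --b--▸ q3, --c--▸ q4
  q2 = (0 | 0 + c.0) | b.0 ⊢ --b--▸ q5, --c--▸ q6
  q3 = c.0 + c.0 ⊢ --c--▸ q7
  q4 = 0 | b.b.0 ⊢ --b--▸ q6
  q5 = (0 | 0 + c.0) | 0 ⊢ --c--▸ q8
  q6 = 0 | b.0 ⊢ --b--▸ q8
  q7 = 0 ⊢ (no moves)
  q8 = 0 | 0 ⊢ (no moves)
Run σ = ⟨ccc⟩ on P: start {p0}
  after c @ step 1: {p1}
  after c @ step 2: {p3, p4}
  after c @ step 3: {p7}
  ✓ P
Run σ = ⟨ccc⟩ on Q: start {q0}
  after c @ step 1: {q1}
  after c @ step 2: {q4}
  after c @ step 3: ∅ (Q stuck)

ccc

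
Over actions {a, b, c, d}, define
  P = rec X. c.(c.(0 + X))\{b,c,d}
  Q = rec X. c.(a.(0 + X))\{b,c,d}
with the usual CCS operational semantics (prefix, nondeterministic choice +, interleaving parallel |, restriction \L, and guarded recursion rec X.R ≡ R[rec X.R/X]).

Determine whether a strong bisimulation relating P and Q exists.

Reachable graph of P (2 states):
  u0 = rec X. c.(c.(0 + X))\{b,c,d} has moves ··c··> u1
  u1 = (c.(0 + (rec X. c.(c.(0 + X))\{b,c,d})))\{b,c,d} has moves ∅
Reachable graph of Q (3 states):
  v0 = rec X. c.(a.(0 + X))\{b,c,d} has moves ··c··> v1
  v1 = (a.(0 + (rec X. c.(a.(0 + X))\{b,c,d})))\{b,c,d} has moves ··a··> v2
  v2 = (0 + (rec X. c.(a.(0 + X))\{b,c,d}))\{b,c,d} has moves ∅
Coarsest stable partition (strong bisimilarity classes):
  B0 = {u0}
  B1 = {u1, v2}
  B2 = {v0}
  B3 = {v1}
u0 ∈ B0, v0 ∈ B2 → different blocks

P ≁ Q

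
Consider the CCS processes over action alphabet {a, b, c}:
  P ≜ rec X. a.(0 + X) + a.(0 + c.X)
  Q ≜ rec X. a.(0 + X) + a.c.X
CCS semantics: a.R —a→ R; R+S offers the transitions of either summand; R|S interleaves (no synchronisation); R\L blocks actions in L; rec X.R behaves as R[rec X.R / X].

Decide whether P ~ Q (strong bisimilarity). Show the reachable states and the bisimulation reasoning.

P's transition system — 3 states:
  s0 = rec X. a.(0 + X) + a.(0 + c.X) | -a-> s1, -a-> s2
  s1 = 0 + (rec X. a.(0 + X) + a.(0 + c.X)) | -a-> s1, -a-> s2
  s2 = 0 + c.(rec X. a.(0 + X) + a.(0 + c.X)) | -c-> s0
Q's transition system — 3 states:
  t0 = rec X. a.(0 + X) + a.c.X | -a-> t1, -a-> t2
  t1 = 0 + (rec X. a.(0 + X) + a.c.X) | -a-> t1, -a-> t2
  t2 = c.(rec X. a.(0 + X) + a.c.X) | -c-> t0
Coarsest stable partition (strong bisimilarity classes):
  B0 = {s0, s1, t0, t1}
  B1 = {s2, t2}
s0 ∈ B0, t0 ∈ B0 → same block

P ~ Q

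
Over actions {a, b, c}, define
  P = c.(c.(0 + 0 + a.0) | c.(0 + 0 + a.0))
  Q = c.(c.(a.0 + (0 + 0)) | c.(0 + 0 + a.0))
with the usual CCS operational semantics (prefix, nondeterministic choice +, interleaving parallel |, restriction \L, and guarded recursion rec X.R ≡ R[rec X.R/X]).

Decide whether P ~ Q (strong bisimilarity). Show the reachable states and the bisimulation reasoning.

YES

LTS(P): 10 reachable states
  m0 = c.(c.(0 + 0 + a.0) | c.(0 + 0 + a.0)) :: ··c··> m1
  m1 = c.(0 + 0 + a.0) | c.(0 + 0 + a.0) :: ··c··> m2, ··c··> m3
  m2 = (0 + 0 + a.0) | c.(0 + 0 + a.0) :: ··a··> m4, ··c··> m5
  m3 = c.(0 + 0 + a.0) | (0 + 0 + a.0) :: ··a··> m6, ··c··> m5
  m4 = 0 | c.(0 + 0 + a.0) :: ··c··> m7
  m5 = (0 + 0 + a.0) | (0 + 0 + a.0) :: ··a··> m7, ··a··> m8
  m6 = c.(0 + 0 + a.0) | 0 :: ··c··> m8
  m7 = 0 | (0 + 0 + a.0) :: ··a··> m9
  m8 = (0 + 0 + a.0) | 0 :: ··a··> m9
  m9 = 0 | 0 :: ·
LTS(Q): 10 reachable states
  n0 = c.(c.(a.0 + (0 + 0)) | c.(0 + 0 + a.0)) :: ··c··> n1
  n1 = c.(a.0 + (0 + 0)) | c.(0 + 0 + a.0) :: ··c··> n2, ··c··> n3
  n2 = (a.0 + (0 + 0)) | c.(0 + 0 + a.0) :: ··a··> n4, ··c··> n5
  n3 = c.(a.0 + (0 + 0)) | (0 + 0 + a.0) :: ··a··> n6, ··c··> n5
  n4 = 0 | c.(0 + 0 + a.0) :: ··c··> n7
  n5 = (a.0 + (0 + 0)) | (0 + 0 + a.0) :: ··a··> n7, ··a··> n8
  n6 = c.(a.0 + (0 + 0)) | 0 :: ··c··> n8
  n7 = 0 | (0 + 0 + a.0) :: ··a··> n9
  n8 = (a.0 + (0 + 0)) | 0 :: ··a··> n9
  n9 = 0 | 0 :: ·
Bisimilarity quotient blocks:
  B0 = {m0, n0}
  B1 = {m1, n1}
  B2 = {m2, m3, n2, n3}
  B3 = {m4, m6, n4, n6}
  B4 = {m7, m8, n7, n8}
  B5 = {m9, n9}
  B6 = {m5, n5}
m0 ∈ B0, n0 ∈ B0 → same block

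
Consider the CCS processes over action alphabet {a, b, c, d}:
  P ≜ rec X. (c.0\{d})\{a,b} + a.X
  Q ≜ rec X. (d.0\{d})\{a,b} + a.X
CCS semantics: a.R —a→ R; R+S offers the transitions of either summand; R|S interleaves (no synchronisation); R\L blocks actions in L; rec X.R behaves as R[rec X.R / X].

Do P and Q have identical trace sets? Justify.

traces(P) ≠ traces(Q) — witness ⟨c⟩

LTS(P): 2 reachable states
  m0 = rec X. (c.0\{d})\{a,b} + a.X | --a--▸ m0, --c--▸ m1
  m1 = 0\{d}\{a,b} | ∅
LTS(Q): 2 reachable states
  n0 = rec X. (d.0\{d})\{a,b} + a.X | --a--▸ n0, --d--▸ n1
  n1 = 0\{d}\{a,b} | ∅
Executing c from P (initial set {m0}):
  step 1 (c): {m1}
  ✓ P
Executing c from Q (initial set {n0}):
  step 1 (c): no successor for Q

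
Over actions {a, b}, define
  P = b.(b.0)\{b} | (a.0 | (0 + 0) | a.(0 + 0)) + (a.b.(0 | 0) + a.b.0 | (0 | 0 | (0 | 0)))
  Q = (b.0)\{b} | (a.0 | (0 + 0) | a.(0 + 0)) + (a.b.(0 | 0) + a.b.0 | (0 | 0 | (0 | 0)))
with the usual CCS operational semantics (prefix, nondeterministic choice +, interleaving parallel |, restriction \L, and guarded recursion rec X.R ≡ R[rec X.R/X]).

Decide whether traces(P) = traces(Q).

LTS(P): 12 reachable states
  s0 = b.(b.0)\{b} | (a.0 | (0 + 0) | a.(0 + 0)) + (a.b.(0 | 0) + a.b.0 | (0 | 0 | (0 | 0))) :: ··a··> s1, ··a··> s2, ··a··> s3, ··a··> s4, ··b··> s5
  s1 = b.(0 | 0) :: ··b··> s6
  s2 = b.(b.0)\{b} | (0 | (0 + 0) | a.(0 + 0)) :: ··a··> s7, ··b··> s8
  s3 = b.(b.0)\{b} | (a.0 | (0 + 0) | (0 + 0)) :: ··a··> s7, ··b··> s9
  s4 = b.0 | (0 | 0 | (0 | 0)) :: ··b··> s10
  s5 = (b.0)\{b} | (a.0 | (0 + 0) | a.(0 + 0)) :: ··a··> s8, ··a··> s9
  s6 = 0 | 0 :: ∅
  s7 = b.(b.0)\{b} | (0 | (0 + 0) | (0 + 0)) :: ··b··> s11
  s8 = (b.0)\{b} | (0 | (0 + 0) | a.(0 + 0)) :: ··a··> s11
  s9 = (b.0)\{b} | (a.0 | (0 + 0) | (0 + 0)) :: ··a··> s11
  s10 = 0 | (0 | 0 | (0 | 0)) :: ∅
  s11 = (b.0)\{b} | (0 | (0 + 0) | (0 + 0)) :: ∅
LTS(Q): 8 reachable states
  t0 = (b.0)\{b} | (a.0 | (0 + 0) | a.(0 + 0)) + (a.b.(0 | 0) + a.b.0 | (0 | 0 | (0 | 0))) :: ··a··> t1, ··a··> t2, ··a··> t3, ··a··> t4
  t1 = (b.0)\{b} | (0 | (0 + 0) | a.(0 + 0)) :: ··a··> t5
  t2 = (b.0)\{b} | (a.0 | (0 + 0) | (0 + 0)) :: ··a··> t5
  t3 = b.(0 | 0) :: ··b··> t6
  t4 = b.0 | (0 | 0 | (0 | 0)) :: ··b··> t7
  t5 = (b.0)\{b} | (0 | (0 + 0) | (0 + 0)) :: ∅
  t6 = 0 | 0 :: ∅
  t7 = 0 | (0 | 0 | (0 | 0)) :: ∅
Trace ⟨b⟩ through P, begin at {s0}:
  [1] b ⇒ {s5}
  — P admits the full trace.
Trace ⟨b⟩ through Q, begin at {t0}:
  [1] b ⇒ no successor for Q

NO — witness ⟨b⟩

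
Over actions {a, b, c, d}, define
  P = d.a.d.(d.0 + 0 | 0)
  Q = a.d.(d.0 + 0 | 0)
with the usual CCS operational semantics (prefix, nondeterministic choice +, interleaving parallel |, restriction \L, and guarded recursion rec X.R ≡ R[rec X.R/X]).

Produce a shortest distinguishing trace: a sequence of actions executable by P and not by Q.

d

P's transition system — 5 states:
  u0 = d.a.d.(d.0 + 0 | 0) ⊢ ··d··> u1
  u1 = a.d.(d.0 + 0 | 0) ⊢ ··a··> u2
  u2 = d.(d.0 + 0 | 0) ⊢ ··d··> u3
  u3 = d.0 + 0 | 0 ⊢ ··d··> u4
  u4 = 0 ⊢ (no moves)
Q's transition system — 4 states:
  v0 = a.d.(d.0 + 0 | 0) ⊢ ··a··> v1
  v1 = d.(d.0 + 0 | 0) ⊢ ··d··> v2
  v2 = d.0 + 0 | 0 ⊢ ··d··> v3
  v3 = 0 ⊢ (no moves)
Trace ⟨d⟩ through P, begin at {u0}:
  after d @ step 1: {u1}
  P completes σ.
Trace ⟨d⟩ through Q, begin at {v0}:
  after d @ step 1: no successor for Q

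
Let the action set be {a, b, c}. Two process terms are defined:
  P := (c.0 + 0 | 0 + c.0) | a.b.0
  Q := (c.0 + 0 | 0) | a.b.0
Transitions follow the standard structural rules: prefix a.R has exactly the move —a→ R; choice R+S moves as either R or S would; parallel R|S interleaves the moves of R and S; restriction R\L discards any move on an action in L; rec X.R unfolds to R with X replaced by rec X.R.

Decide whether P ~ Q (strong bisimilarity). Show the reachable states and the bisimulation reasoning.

bisimilar

P's transition system — 6 states:
  s0 = (c.0 + 0 | 0 + c.0) | a.b.0 → -a-> s1, -c-> s2
  s1 = (c.0 + 0 | 0 + c.0) | b.0 → -b-> s3, -c-> s4
  s2 = 0 | a.b.0 → -a-> s4
  s3 = (c.0 + 0 | 0 + c.0) | 0 → -c-> s5
  s4 = 0 | b.0 → -b-> s5
  s5 = 0 | 0 → ∅
Q's transition system — 6 states:
  t0 = (c.0 + 0 | 0) | a.b.0 → -a-> t1, -c-> t2
  t1 = (c.0 + 0 | 0) | b.0 → -b-> t3, -c-> t4
  t2 = 0 | a.b.0 → -a-> t4
  t3 = (c.0 + 0 | 0) | 0 → -c-> t5
  t4 = 0 | b.0 → -b-> t5
  t5 = 0 | 0 → ∅
Partition-refinement fixed point:
  B0 = {s0, t0}
  B1 = {s1, t1}
  B2 = {s4, t4}
  B3 = {s5, t5}
  B4 = {s3, t3}
  B5 = {s2, t2}
s0 ∈ B0, t0 ∈ B0 → same block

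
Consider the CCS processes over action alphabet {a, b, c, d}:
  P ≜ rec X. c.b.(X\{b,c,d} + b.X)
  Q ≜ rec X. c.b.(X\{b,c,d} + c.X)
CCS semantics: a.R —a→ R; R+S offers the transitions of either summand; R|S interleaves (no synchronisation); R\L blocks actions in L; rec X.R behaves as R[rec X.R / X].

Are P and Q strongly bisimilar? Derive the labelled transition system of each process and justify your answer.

NO

LTS(P): 3 reachable states
  p0 = rec X. c.b.(X\{b,c,d} + b.X) ⊢ ··c··> p1
  p1 = b.((rec X. c.b.(X\{b,c,d} + b.X))\{b,c,d} + b.(rec X. c.b.(X\{b,c,d} + b.X))) ⊢ ··b··> p2
  p2 = (rec X. c.b.(X\{b,c,d} + b.X))\{b,c,d} + b.(rec X. c.b.(X\{b,c,d} + b.X)) ⊢ ··b··> p0
LTS(Q): 3 reachable states
  q0 = rec X. c.b.(X\{b,c,d} + c.X) ⊢ ··c··> q1
  q1 = b.((rec X. c.b.(X\{b,c,d} + c.X))\{b,c,d} + c.(rec X. c.b.(X\{b,c,d} + c.X))) ⊢ ··b··> q2
  q2 = (rec X. c.b.(X\{b,c,d} + c.X))\{b,c,d} + c.(rec X. c.b.(X\{b,c,d} + c.X)) ⊢ ··c··> q0
Coarsest stable partition (strong bisimilarity classes):
  B0 = {p0}
  B1 = {p1}
  B2 = {p2}
  B3 = {q0}
  B4 = {q1}
  B5 = {q2}
p0 ∈ B0, q0 ∈ B3 → different blocks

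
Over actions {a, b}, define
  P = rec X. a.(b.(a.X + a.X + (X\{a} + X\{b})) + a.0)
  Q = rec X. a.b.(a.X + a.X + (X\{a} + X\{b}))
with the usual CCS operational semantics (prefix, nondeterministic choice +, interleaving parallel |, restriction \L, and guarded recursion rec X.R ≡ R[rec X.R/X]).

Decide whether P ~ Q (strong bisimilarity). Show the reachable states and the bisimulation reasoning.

not bisimilar

LTS(P): 6 reachable states
  m0 = rec X. a.(b.(a.X + a.X + (X\{a} + X\{b})) + a.0) → =a=> m1
  m1 = b.(a.(rec X. a.(b.(a.X + a.X + (X\{a} + X\{b})) + a.0)) + a.(rec X. a.(b.(a.X + a.X + (X\{a} + X\{b})) + a.0)) + ((rec X. a.(b.(a.X + a.X + (X\{a} + X\{b})) + a.0))\{a} + (rec X. a.(b.(a.X + a.X + (X\{a} + X\{b})) + a.0))\{b})) + a.0 → =a=> m2, =b=> m3
  m2 = 0 → (no moves)
  m3 = a.(rec X. a.(b.(a.X + a.X + (X\{a} + X\{b})) + a.0)) + a.(rec X. a.(b.(a.X + a.X + (X\{a} + X\{b})) + a.0)) + ((rec X. a.(b.(a.X + a.X + (X\{a} + X\{b})) + a.0))\{a} + (rec X. a.(b.(a.X + a.X + (X\{a} + X\{b})) + a.0))\{b}) → =a=> m0, =a=> m4
  m4 = (b.(a.(rec X. a.(b.(a.X + a.X + (X\{a} + X\{b})) + a.0)) + a.(rec X. a.(b.(a.X + a.X + (X\{a} + X\{b})) + a.0)) + ((rec X. a.(b.(a.X + a.X + (X\{a} + X\{b})) + a.0))\{a} + (rec X. a.(b.(a.X + a.X + (X\{a} + X\{b})) + a.0))\{b})) + a.0)\{b} → =a=> m5
  m5 = 0\{b} → (no moves)
LTS(Q): 4 reachable states
  n0 = rec X. a.b.(a.X + a.X + (X\{a} + X\{b})) → =a=> n1
  n1 = b.(a.(rec X. a.b.(a.X + a.X + (X\{a} + X\{b}))) + a.(rec X. a.b.(a.X + a.X + (X\{a} + X\{b}))) + ((rec X. a.b.(a.X + a.X + (X\{a} + X\{b})))\{a} + (rec X. a.b.(a.X + a.X + (X\{a} + X\{b})))\{b})) → =b=> n2
  n2 = a.(rec X. a.b.(a.X + a.X + (X\{a} + X\{b}))) + a.(rec X. a.b.(a.X + a.X + (X\{a} + X\{b}))) + ((rec X. a.b.(a.X + a.X + (X\{a} + X\{b})))\{a} + (rec X. a.b.(a.X + a.X + (X\{a} + X\{b})))\{b}) → =a=> n0, =a=> n3
  n3 = (b.(a.(rec X. a.b.(a.X + a.X + (X\{a} + X\{b}))) + a.(rec X. a.b.(a.X + a.X + (X\{a} + X\{b}))) + ((rec X. a.b.(a.X + a.X + (X\{a} + X\{b})))\{a} + (rec X. a.b.(a.X + a.X + (X\{a} + X\{b})))\{b})))\{b} → (no moves)
Bisimilarity quotient blocks:
  B0 = {m0}
  B1 = {m1}
  B2 = {m3}
  B3 = {m4}
  B4 = {m2, m5, n3}
  B5 = {n0}
  B6 = {n1}
  B7 = {n2}
m0 ∈ B0, n0 ∈ B5 → different blocks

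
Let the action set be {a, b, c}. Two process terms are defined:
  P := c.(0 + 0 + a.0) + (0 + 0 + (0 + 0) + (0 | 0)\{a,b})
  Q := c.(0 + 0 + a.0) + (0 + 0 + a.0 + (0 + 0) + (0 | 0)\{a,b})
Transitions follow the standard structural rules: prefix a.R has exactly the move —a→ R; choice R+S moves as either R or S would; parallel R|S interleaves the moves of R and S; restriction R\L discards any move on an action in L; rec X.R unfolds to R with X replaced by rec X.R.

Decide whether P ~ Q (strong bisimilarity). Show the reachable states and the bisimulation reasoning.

LTS(P): 3 reachable states
  m0 = c.(0 + 0 + a.0) + (0 + 0 + (0 + 0) + (0 | 0)\{a,b}) | —c→ m1
  m1 = 0 + 0 + a.0 | —a→ m2
  m2 = 0 | deadlocked
LTS(Q): 3 reachable states
  n0 = c.(0 + 0 + a.0) + (0 + 0 + a.0 + (0 + 0) + (0 | 0)\{a,b}) | —a→ n1, —c→ n2
  n1 = 0 | deadlocked
  n2 = 0 + 0 + a.0 | —a→ n1
Coarsest stable partition (strong bisimilarity classes):
  B0 = {m0}
  B1 = {m1, n2}
  B2 = {m2, n1}
  B3 = {n0}
m0 ∈ B0, n0 ∈ B3 → different blocks

NO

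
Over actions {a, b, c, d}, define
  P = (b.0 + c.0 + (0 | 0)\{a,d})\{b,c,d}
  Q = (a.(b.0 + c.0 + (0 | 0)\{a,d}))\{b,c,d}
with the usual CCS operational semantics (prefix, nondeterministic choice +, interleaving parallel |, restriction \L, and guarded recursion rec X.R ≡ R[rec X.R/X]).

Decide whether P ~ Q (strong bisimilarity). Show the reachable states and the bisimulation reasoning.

Reachable graph of P (1 states):
  m0 = (b.0 + c.0 + (0 | 0)\{a,d})\{b,c,d} :: (no moves)
Reachable graph of Q (2 states):
  n0 = (a.(b.0 + c.0 + (0 | 0)\{a,d}))\{b,c,d} :: —a→ n1
  n1 = (b.0 + c.0 + (0 | 0)\{a,d})\{b,c,d} :: (no moves)
Coarsest stable partition (strong bisimilarity classes):
  B0 = {m0, n1}
  B1 = {n0}
m0 ∈ B0, n0 ∈ B1 → different blocks

P ≁ Q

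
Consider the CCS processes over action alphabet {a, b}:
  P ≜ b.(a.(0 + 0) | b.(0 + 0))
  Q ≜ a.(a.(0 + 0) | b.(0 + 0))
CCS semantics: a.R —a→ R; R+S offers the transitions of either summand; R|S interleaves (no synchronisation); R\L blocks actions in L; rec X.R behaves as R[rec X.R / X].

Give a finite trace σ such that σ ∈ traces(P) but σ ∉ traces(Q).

P's transition system — 5 states:
  u0 = b.(a.(0 + 0) | b.(0 + 0)) ⊢ —b→ u1
  u1 = a.(0 + 0) | b.(0 + 0) ⊢ —a→ u2, —b→ u3
  u2 = (0 + 0) | b.(0 + 0) ⊢ —b→ u4
  u3 = a.(0 + 0) | (0 + 0) ⊢ —a→ u4
  u4 = (0 + 0) | (0 + 0) ⊢ ∅
Q's transition system — 5 states:
  v0 = a.(a.(0 + 0) | b.(0 + 0)) ⊢ —a→ v1
  v1 = a.(0 + 0) | b.(0 + 0) ⊢ —a→ v2, —b→ v3
  v2 = (0 + 0) | b.(0 + 0) ⊢ —b→ v4
  v3 = a.(0 + 0) | (0 + 0) ⊢ —a→ v4
  v4 = (0 + 0) | (0 + 0) ⊢ ∅
Run σ = ⟨b⟩ on P: start {u0}
  after b @ step 1: {u1}
  — P admits the full trace.
Run σ = ⟨b⟩ on Q: start {v0}
  after b @ step 1: no successor for Q

b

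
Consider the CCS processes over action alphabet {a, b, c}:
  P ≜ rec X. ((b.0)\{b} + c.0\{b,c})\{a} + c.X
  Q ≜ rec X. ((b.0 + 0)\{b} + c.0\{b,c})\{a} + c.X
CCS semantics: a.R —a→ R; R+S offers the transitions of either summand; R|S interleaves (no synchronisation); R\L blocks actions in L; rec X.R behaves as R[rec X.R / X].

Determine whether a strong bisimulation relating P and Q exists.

LTS(P): 2 reachable states
  m0 = rec X. ((b.0)\{b} + c.0\{b,c})\{a} + c.X has moves =c=> m0, =c=> m1
  m1 = 0\{b,c}\{a} has moves (no moves)
LTS(Q): 2 reachable states
  n0 = rec X. ((b.0 + 0)\{b} + c.0\{b,c})\{a} + c.X has moves =c=> n0, =c=> n1
  n1 = 0\{b,c}\{a} has moves (no moves)
Coarsest stable partition (strong bisimilarity classes):
  B0 = {m0, n0}
  B1 = {m1, n1}
m0 ∈ B0, n0 ∈ B0 → same block

YES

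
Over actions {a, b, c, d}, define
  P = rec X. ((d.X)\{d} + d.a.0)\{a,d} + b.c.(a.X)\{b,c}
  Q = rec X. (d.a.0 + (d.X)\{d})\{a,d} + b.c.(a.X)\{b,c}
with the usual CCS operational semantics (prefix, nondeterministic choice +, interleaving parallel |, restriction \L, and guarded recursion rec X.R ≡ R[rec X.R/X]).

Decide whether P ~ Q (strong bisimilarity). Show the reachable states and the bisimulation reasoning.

P ~ Q

P's transition system — 4 states:
  p0 = rec X. ((d.X)\{d} + d.a.0)\{a,d} + b.c.(a.X)\{b,c} ⊢ ··b··> p1
  p1 = c.(a.(rec X. ((d.X)\{d} + d.a.0)\{a,d} + b.c.(a.X)\{b,c}))\{b,c} ⊢ ··c··> p2
  p2 = (a.(rec X. ((d.X)\{d} + d.a.0)\{a,d} + b.c.(a.X)\{b,c}))\{b,c} ⊢ ··a··> p3
  p3 = (rec X. ((d.X)\{d} + d.a.0)\{a,d} + b.c.(a.X)\{b,c})\{b,c} ⊢ stopped
Q's transition system — 4 states:
  q0 = rec X. (d.a.0 + (d.X)\{d})\{a,d} + b.c.(a.X)\{b,c} ⊢ ··b··> q1
  q1 = c.(a.(rec X. (d.a.0 + (d.X)\{d})\{a,d} + b.c.(a.X)\{b,c}))\{b,c} ⊢ ··c··> q2
  q2 = (a.(rec X. (d.a.0 + (d.X)\{d})\{a,d} + b.c.(a.X)\{b,c}))\{b,c} ⊢ ··a··> q3
  q3 = (rec X. (d.a.0 + (d.X)\{d})\{a,d} + b.c.(a.X)\{b,c})\{b,c} ⊢ stopped
Bisimilarity quotient blocks:
  B0 = {p0, q0}
  B1 = {p1, q1}
  B2 = {p2, q2}
  B3 = {p3, q3}
p0 ∈ B0, q0 ∈ B0 → same block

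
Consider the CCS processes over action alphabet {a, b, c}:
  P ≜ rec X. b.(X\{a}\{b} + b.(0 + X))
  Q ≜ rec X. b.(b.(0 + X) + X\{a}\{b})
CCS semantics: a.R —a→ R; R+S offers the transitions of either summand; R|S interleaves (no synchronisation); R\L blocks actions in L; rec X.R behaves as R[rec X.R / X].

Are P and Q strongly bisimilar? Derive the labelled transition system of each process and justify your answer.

P ~ Q

Reachable graph of P (3 states):
  s0 = rec X. b.(X\{a}\{b} + b.(0 + X)) :: —b→ s1
  s1 = (rec X. b.(X\{a}\{b} + b.(0 + X)))\{a}\{b} + b.(0 + (rec X. b.(X\{a}\{b} + b.(0 + X)))) :: —b→ s2
  s2 = 0 + (rec X. b.(X\{a}\{b} + b.(0 + X))) :: —b→ s1
Reachable graph of Q (3 states):
  t0 = rec X. b.(b.(0 + X) + X\{a}\{b}) :: —b→ t1
  t1 = b.(0 + (rec X. b.(b.(0 + X) + X\{a}\{b}))) + (rec X. b.(b.(0 + X) + X\{a}\{b}))\{a}\{b} :: —b→ t2
  t2 = 0 + (rec X. b.(b.(0 + X) + X\{a}\{b})) :: —b→ t1
Partition-refinement fixed point:
  B0 = {s0, s1, s2, t0, t1, t2}
s0 ∈ B0, t0 ∈ B0 → same block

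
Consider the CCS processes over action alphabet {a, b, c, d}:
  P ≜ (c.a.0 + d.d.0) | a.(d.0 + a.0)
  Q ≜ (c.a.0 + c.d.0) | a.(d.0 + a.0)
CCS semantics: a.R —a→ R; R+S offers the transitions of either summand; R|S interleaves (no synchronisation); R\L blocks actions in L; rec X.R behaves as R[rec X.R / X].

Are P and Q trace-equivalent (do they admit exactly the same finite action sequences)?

Reachable graph of P (12 states):
  m0 = (c.a.0 + d.d.0) | a.(d.0 + a.0) → —a→ m1, —c→ m2, —d→ m3
  m1 = (c.a.0 + d.d.0) | (d.0 + a.0) → —a→ m4, —c→ m5, —d→ m4, —d→ m6
  m2 = a.0 | a.(d.0 + a.0) → —a→ m5, —a→ m7
  m3 = d.0 | a.(d.0 + a.0) → —a→ m6, —d→ m7
  m4 = (c.a.0 + d.d.0) | 0 → —c→ m8, —d→ m9
  m5 = a.0 | (d.0 + a.0) → —a→ m10, —a→ m8, —d→ m8
  m6 = d.0 | (d.0 + a.0) → —a→ m9, —d→ m10, —d→ m9
  m7 = 0 | a.(d.0 + a.0) → —a→ m10
  m8 = a.0 | 0 → —a→ m11
  m9 = d.0 | 0 → —d→ m11
  m10 = 0 | (d.0 + a.0) → —a→ m11, —d→ m11
  m11 = 0 | 0 → ·
Reachable graph of Q (12 states):
  n0 = (c.a.0 + c.d.0) | a.(d.0 + a.0) → —a→ n1, —c→ n2, —c→ n3
  n1 = (c.a.0 + c.d.0) | (d.0 + a.0) → —a→ n4, —c→ n5, —c→ n6, —d→ n4
  n2 = a.0 | a.(d.0 + a.0) → —a→ n5, —a→ n7
  n3 = d.0 | a.(d.0 + a.0) → —a→ n6, —d→ n7
  n4 = (c.a.0 + c.d.0) | 0 → —c→ n8, —c→ n9
  n5 = a.0 | (d.0 + a.0) → —a→ n10, —a→ n8, —d→ n8
  n6 = d.0 | (d.0 + a.0) → —a→ n9, —d→ n10, —d→ n9
  n7 = 0 | a.(d.0 + a.0) → —a→ n10
  n8 = a.0 | 0 → —a→ n11
  n9 = d.0 | 0 → —d→ n11
  n10 = 0 | (d.0 + a.0) → —a→ n11, —d→ n11
  n11 = 0 | 0 → ·
Trace ⟨d⟩ through P, begin at {m0}:
  after d @ step 1: {m3}
  — P admits the full trace.
Trace ⟨d⟩ through Q, begin at {n0}:
  after d @ step 1: no successor for Q

traces(P) ≠ traces(Q) — witness ⟨d⟩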